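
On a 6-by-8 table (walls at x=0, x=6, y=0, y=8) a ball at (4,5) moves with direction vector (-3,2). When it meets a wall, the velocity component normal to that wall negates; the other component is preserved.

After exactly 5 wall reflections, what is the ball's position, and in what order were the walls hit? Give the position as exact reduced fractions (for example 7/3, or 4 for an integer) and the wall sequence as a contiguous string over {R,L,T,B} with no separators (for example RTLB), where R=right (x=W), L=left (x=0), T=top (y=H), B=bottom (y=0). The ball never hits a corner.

Final position: (1/2,0)
Wall sequence: LTRLB

1. t=4/3 → L at (0,23/3); v=(3,2)
2. t=1/6 → T at (1/2,8); v=(3,-2)
3. t=11/6 → R at (6,13/3); v=(-3,-2)
4. t=2 → L at (0,1/3); v=(3,-2)
5. t=1/6 → B at (1/2,0); v=(3,2)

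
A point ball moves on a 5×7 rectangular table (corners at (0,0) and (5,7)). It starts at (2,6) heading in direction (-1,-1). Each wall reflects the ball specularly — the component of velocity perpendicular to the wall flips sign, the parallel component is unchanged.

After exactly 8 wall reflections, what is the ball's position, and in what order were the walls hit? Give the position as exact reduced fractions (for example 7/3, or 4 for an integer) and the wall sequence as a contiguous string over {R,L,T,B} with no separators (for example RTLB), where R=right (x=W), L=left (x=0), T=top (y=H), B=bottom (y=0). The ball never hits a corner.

Final position: (0,2)
Wall sequence: LBRLTRBL

1. t=2 → L at (0,4); v=(1,-1)
2. t=4 → B at (4,0); v=(1,1)
3. t=1 → R at (5,1); v=(-1,1)
4. t=5 → L at (0,6); v=(1,1)
5. t=1 → T at (1,7); v=(1,-1)
6. t=4 → R at (5,3); v=(-1,-1)
7. t=3 → B at (2,0); v=(-1,1)
8. t=2 → L at (0,2); v=(1,1)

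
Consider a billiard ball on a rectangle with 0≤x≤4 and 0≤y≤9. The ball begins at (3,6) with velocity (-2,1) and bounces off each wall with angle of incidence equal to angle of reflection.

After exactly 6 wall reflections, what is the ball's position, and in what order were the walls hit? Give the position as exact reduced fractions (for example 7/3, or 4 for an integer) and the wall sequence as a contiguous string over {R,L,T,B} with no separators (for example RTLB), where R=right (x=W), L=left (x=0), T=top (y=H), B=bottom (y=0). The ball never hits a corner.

1. t=3/2 → L at (0,15/2); v=(2,1)
2. t=3/2 → T at (3,9); v=(2,-1)
3. t=1/2 → R at (4,17/2); v=(-2,-1)
4. t=2 → L at (0,13/2); v=(2,-1)
5. t=2 → R at (4,9/2); v=(-2,-1)
6. t=2 → L at (0,5/2); v=(2,-1)

Final position: (0,5/2)
Wall sequence: LTRLRL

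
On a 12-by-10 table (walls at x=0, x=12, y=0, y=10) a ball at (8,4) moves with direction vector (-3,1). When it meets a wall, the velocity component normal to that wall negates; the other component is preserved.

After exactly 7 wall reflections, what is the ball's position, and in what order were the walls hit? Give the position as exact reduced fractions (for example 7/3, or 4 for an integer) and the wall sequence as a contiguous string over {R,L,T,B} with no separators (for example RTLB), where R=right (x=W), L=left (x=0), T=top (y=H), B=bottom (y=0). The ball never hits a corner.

1. t=8/3 → L at (0,20/3); v=(3,1)
2. t=10/3 → T at (10,10); v=(3,-1)
3. t=2/3 → R at (12,28/3); v=(-3,-1)
4. t=4 → L at (0,16/3); v=(3,-1)
5. t=4 → R at (12,4/3); v=(-3,-1)
6. t=4/3 → B at (8,0); v=(-3,1)
7. t=8/3 → L at (0,8/3); v=(3,1)

Final position: (0,8/3)
Wall sequence: LTRLRBL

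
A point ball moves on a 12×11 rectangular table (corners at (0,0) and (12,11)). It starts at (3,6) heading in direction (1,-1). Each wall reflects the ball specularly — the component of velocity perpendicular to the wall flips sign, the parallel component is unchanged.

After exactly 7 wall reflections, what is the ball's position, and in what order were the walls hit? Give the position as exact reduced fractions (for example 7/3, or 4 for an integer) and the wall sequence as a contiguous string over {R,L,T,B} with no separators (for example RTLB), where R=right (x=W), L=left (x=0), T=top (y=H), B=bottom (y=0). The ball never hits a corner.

Final position: (6,11)
Wall sequence: BRTLBRT

1. t=6 → B at (9,0); v=(1,1)
2. t=3 → R at (12,3); v=(-1,1)
3. t=8 → T at (4,11); v=(-1,-1)
4. t=4 → L at (0,7); v=(1,-1)
5. t=7 → B at (7,0); v=(1,1)
6. t=5 → R at (12,5); v=(-1,1)
7. t=6 → T at (6,11); v=(-1,-1)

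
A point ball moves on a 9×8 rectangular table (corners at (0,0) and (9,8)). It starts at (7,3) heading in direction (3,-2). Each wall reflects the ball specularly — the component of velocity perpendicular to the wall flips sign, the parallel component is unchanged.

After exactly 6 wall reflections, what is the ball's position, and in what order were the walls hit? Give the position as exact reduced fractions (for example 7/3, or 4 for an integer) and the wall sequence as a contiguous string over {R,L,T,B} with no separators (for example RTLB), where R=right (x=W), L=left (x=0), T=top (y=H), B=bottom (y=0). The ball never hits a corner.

1. t=2/3 → R at (9,5/3); v=(-3,-2)
2. t=5/6 → B at (13/2,0); v=(-3,2)
3. t=13/6 → L at (0,13/3); v=(3,2)
4. t=11/6 → T at (11/2,8); v=(3,-2)
5. t=7/6 → R at (9,17/3); v=(-3,-2)
6. t=17/6 → B at (1/2,0); v=(-3,2)

Final position: (1/2,0)
Wall sequence: RBLTRB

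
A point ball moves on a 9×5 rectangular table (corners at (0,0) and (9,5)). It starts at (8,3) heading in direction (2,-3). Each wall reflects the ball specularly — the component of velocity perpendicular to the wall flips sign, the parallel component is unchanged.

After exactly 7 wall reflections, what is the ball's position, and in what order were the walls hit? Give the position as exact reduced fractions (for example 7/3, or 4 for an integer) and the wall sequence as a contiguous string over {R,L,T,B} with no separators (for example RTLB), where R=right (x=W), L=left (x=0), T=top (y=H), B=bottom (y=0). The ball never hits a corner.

Final position: (16/3,0)
Wall sequence: RBTBLTB

1. t=1/2 → R at (9,3/2); v=(-2,-3)
2. t=1/2 → B at (8,0); v=(-2,3)
3. t=5/3 → T at (14/3,5); v=(-2,-3)
4. t=5/3 → B at (4/3,0); v=(-2,3)
5. t=2/3 → L at (0,2); v=(2,3)
6. t=1 → T at (2,5); v=(2,-3)
7. t=5/3 → B at (16/3,0); v=(2,3)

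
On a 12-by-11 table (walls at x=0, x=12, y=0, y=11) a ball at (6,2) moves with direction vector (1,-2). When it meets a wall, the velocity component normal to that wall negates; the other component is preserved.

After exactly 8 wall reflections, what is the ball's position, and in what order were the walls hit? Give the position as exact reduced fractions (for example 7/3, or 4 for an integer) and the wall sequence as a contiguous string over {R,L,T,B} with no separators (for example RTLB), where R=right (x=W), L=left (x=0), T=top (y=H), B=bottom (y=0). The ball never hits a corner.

Final position: (21/2,11)
Wall sequence: BRTBTLBT

1. t=1 → B at (7,0); v=(1,2)
2. t=5 → R at (12,10); v=(-1,2)
3. t=1/2 → T at (23/2,11); v=(-1,-2)
4. t=11/2 → B at (6,0); v=(-1,2)
5. t=11/2 → T at (1/2,11); v=(-1,-2)
6. t=1/2 → L at (0,10); v=(1,-2)
7. t=5 → B at (5,0); v=(1,2)
8. t=11/2 → T at (21/2,11); v=(1,-2)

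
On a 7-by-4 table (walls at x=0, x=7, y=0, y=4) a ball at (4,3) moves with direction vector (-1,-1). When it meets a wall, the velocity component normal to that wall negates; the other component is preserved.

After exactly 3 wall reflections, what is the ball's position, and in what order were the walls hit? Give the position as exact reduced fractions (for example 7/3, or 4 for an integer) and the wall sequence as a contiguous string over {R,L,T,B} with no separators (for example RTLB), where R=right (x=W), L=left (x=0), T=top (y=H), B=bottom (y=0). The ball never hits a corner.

1. t=3 → B at (1,0); v=(-1,1)
2. t=1 → L at (0,1); v=(1,1)
3. t=3 → T at (3,4); v=(1,-1)

Final position: (3,4)
Wall sequence: BLT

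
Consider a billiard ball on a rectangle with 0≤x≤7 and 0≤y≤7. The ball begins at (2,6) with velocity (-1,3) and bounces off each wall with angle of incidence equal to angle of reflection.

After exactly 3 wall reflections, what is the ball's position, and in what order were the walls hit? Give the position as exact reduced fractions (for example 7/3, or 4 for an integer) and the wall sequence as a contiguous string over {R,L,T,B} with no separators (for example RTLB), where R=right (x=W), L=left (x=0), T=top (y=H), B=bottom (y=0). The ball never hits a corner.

1. t=1/3 → T at (5/3,7); v=(-1,-3)
2. t=5/3 → L at (0,2); v=(1,-3)
3. t=2/3 → B at (2/3,0); v=(1,3)

Final position: (2/3,0)
Wall sequence: TLB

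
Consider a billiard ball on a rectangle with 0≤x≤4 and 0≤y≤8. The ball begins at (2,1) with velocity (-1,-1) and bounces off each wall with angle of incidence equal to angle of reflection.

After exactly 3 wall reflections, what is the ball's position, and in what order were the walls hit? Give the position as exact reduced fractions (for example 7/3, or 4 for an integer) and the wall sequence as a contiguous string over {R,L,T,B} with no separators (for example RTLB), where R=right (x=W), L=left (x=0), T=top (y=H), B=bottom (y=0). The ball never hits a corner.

Final position: (4,5)
Wall sequence: BLR

1. t=1 → B at (1,0); v=(-1,1)
2. t=1 → L at (0,1); v=(1,1)
3. t=4 → R at (4,5); v=(-1,1)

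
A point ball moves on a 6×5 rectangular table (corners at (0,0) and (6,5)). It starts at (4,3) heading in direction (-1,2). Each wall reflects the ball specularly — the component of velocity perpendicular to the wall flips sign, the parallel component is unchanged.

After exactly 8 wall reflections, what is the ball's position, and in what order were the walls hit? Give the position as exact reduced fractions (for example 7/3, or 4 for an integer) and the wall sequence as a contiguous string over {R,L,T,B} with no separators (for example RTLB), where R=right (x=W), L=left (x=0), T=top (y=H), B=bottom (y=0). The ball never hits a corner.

Final position: (5/2,0)
Wall sequence: TBLTBRTB

1. t=1 → T at (3,5); v=(-1,-2)
2. t=5/2 → B at (1/2,0); v=(-1,2)
3. t=1/2 → L at (0,1); v=(1,2)
4. t=2 → T at (2,5); v=(1,-2)
5. t=5/2 → B at (9/2,0); v=(1,2)
6. t=3/2 → R at (6,3); v=(-1,2)
7. t=1 → T at (5,5); v=(-1,-2)
8. t=5/2 → B at (5/2,0); v=(-1,2)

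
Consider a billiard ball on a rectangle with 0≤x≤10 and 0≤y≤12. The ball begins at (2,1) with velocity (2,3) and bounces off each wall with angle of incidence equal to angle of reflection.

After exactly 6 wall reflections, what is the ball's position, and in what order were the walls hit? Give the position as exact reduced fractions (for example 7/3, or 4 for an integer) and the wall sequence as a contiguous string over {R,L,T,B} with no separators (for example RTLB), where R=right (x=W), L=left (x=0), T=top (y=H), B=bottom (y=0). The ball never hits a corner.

Final position: (10,5)
Wall sequence: TRBLTR

1. t=11/3 → T at (28/3,12); v=(2,-3)
2. t=1/3 → R at (10,11); v=(-2,-3)
3. t=11/3 → B at (8/3,0); v=(-2,3)
4. t=4/3 → L at (0,4); v=(2,3)
5. t=8/3 → T at (16/3,12); v=(2,-3)
6. t=7/3 → R at (10,5); v=(-2,-3)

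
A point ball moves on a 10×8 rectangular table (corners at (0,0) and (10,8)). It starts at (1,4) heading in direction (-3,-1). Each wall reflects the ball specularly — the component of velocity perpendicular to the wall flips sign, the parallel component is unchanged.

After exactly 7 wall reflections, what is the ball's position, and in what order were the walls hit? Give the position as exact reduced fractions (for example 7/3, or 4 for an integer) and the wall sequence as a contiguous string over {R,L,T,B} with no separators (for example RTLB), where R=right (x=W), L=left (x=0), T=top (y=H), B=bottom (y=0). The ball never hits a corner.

Final position: (0,19/3)
Wall sequence: LRBLRTL

1. t=1/3 → L at (0,11/3); v=(3,-1)
2. t=10/3 → R at (10,1/3); v=(-3,-1)
3. t=1/3 → B at (9,0); v=(-3,1)
4. t=3 → L at (0,3); v=(3,1)
5. t=10/3 → R at (10,19/3); v=(-3,1)
6. t=5/3 → T at (5,8); v=(-3,-1)
7. t=5/3 → L at (0,19/3); v=(3,-1)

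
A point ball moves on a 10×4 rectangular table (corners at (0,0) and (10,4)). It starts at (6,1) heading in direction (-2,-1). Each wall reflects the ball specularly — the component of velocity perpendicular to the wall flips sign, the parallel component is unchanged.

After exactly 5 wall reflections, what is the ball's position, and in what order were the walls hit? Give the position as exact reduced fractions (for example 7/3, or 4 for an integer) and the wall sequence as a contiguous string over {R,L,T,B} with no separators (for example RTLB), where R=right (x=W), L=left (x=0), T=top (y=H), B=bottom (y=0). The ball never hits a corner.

Final position: (8,0)
Wall sequence: BLTRB

1. t=1 → B at (4,0); v=(-2,1)
2. t=2 → L at (0,2); v=(2,1)
3. t=2 → T at (4,4); v=(2,-1)
4. t=3 → R at (10,1); v=(-2,-1)
5. t=1 → B at (8,0); v=(-2,1)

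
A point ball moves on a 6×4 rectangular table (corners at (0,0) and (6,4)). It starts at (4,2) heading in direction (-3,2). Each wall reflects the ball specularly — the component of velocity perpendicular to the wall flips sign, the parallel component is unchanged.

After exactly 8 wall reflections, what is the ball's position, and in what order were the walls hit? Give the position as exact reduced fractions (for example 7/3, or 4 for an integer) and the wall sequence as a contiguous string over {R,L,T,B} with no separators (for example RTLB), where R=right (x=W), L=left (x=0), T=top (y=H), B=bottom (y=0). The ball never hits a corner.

1. t=1 → T at (1,4); v=(-3,-2)
2. t=1/3 → L at (0,10/3); v=(3,-2)
3. t=5/3 → B at (5,0); v=(3,2)
4. t=1/3 → R at (6,2/3); v=(-3,2)
5. t=5/3 → T at (1,4); v=(-3,-2)
6. t=1/3 → L at (0,10/3); v=(3,-2)
7. t=5/3 → B at (5,0); v=(3,2)
8. t=1/3 → R at (6,2/3); v=(-3,2)

Final position: (6,2/3)
Wall sequence: TLBRTLBR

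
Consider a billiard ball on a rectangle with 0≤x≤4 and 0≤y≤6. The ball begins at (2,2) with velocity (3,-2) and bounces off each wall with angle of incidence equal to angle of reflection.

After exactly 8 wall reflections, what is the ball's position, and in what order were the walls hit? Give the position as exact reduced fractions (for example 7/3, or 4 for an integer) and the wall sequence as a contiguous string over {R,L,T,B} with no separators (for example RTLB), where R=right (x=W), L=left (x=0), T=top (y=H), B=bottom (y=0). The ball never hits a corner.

1. t=2/3 → R at (4,2/3); v=(-3,-2)
2. t=1/3 → B at (3,0); v=(-3,2)
3. t=1 → L at (0,2); v=(3,2)
4. t=4/3 → R at (4,14/3); v=(-3,2)
5. t=2/3 → T at (2,6); v=(-3,-2)
6. t=2/3 → L at (0,14/3); v=(3,-2)
7. t=4/3 → R at (4,2); v=(-3,-2)
8. t=1 → B at (1,0); v=(-3,2)

Final position: (1,0)
Wall sequence: RBLRTLRB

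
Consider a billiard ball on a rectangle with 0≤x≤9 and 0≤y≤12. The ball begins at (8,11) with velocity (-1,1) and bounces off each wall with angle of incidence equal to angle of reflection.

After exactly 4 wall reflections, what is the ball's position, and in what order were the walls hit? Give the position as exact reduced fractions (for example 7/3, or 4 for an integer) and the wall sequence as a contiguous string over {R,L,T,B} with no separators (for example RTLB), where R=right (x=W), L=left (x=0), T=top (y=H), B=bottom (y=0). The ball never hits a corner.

Final position: (9,4)
Wall sequence: TLBR

1. t=1 → T at (7,12); v=(-1,-1)
2. t=7 → L at (0,5); v=(1,-1)
3. t=5 → B at (5,0); v=(1,1)
4. t=4 → R at (9,4); v=(-1,1)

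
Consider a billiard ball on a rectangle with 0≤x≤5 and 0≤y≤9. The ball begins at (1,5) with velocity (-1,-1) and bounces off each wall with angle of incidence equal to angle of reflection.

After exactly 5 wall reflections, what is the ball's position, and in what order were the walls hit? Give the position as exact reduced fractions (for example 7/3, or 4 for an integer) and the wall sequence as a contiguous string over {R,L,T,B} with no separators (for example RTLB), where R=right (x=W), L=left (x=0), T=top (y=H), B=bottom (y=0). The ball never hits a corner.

1. t=1 → L at (0,4); v=(1,-1)
2. t=4 → B at (4,0); v=(1,1)
3. t=1 → R at (5,1); v=(-1,1)
4. t=5 → L at (0,6); v=(1,1)
5. t=3 → T at (3,9); v=(1,-1)

Final position: (3,9)
Wall sequence: LBRLT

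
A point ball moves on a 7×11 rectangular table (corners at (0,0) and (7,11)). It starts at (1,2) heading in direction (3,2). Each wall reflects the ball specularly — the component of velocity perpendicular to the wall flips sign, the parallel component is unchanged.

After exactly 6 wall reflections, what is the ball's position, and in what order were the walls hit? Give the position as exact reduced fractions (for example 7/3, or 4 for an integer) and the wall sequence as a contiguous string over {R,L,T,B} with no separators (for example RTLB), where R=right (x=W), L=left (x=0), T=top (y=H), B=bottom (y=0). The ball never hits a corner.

1. t=2 → R at (7,6); v=(-3,2)
2. t=7/3 → L at (0,32/3); v=(3,2)
3. t=1/6 → T at (1/2,11); v=(3,-2)
4. t=13/6 → R at (7,20/3); v=(-3,-2)
5. t=7/3 → L at (0,2); v=(3,-2)
6. t=1 → B at (3,0); v=(3,2)

Final position: (3,0)
Wall sequence: RLTRLB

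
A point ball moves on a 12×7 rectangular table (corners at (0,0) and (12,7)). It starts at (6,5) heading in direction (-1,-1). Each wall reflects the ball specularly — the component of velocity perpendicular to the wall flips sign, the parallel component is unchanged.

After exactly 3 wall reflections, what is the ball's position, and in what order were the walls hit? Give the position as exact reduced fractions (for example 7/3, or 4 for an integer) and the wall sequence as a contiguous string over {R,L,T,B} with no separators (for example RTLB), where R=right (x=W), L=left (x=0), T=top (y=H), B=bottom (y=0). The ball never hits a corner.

1. t=5 → B at (1,0); v=(-1,1)
2. t=1 → L at (0,1); v=(1,1)
3. t=6 → T at (6,7); v=(1,-1)

Final position: (6,7)
Wall sequence: BLT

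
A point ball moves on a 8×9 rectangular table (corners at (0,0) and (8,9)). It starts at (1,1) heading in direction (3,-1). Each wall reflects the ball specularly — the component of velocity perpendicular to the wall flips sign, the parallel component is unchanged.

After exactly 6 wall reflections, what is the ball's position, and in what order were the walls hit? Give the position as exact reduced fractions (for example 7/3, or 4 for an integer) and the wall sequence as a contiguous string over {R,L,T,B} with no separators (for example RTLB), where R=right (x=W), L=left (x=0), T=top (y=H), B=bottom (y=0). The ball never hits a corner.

Final position: (0,26/3)
Wall sequence: BRLRTL

1. t=1 → B at (4,0); v=(3,1)
2. t=4/3 → R at (8,4/3); v=(-3,1)
3. t=8/3 → L at (0,4); v=(3,1)
4. t=8/3 → R at (8,20/3); v=(-3,1)
5. t=7/3 → T at (1,9); v=(-3,-1)
6. t=1/3 → L at (0,26/3); v=(3,-1)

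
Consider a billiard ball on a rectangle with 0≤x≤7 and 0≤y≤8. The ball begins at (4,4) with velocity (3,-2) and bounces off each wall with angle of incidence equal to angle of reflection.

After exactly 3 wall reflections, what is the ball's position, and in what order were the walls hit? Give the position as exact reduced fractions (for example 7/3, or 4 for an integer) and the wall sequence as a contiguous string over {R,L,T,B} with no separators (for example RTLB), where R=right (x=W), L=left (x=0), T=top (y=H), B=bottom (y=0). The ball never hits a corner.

1. t=1 → R at (7,2); v=(-3,-2)
2. t=1 → B at (4,0); v=(-3,2)
3. t=4/3 → L at (0,8/3); v=(3,2)

Final position: (0,8/3)
Wall sequence: RBL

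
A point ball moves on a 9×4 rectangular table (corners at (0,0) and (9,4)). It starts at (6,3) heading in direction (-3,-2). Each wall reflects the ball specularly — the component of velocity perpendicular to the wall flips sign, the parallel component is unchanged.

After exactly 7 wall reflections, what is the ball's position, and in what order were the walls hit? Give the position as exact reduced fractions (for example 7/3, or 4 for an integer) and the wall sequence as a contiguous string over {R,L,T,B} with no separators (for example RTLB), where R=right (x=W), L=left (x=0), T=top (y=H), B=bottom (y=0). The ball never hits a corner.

Final position: (0,3)
Wall sequence: BLTRBTL

1. t=3/2 → B at (3/2,0); v=(-3,2)
2. t=1/2 → L at (0,1); v=(3,2)
3. t=3/2 → T at (9/2,4); v=(3,-2)
4. t=3/2 → R at (9,1); v=(-3,-2)
5. t=1/2 → B at (15/2,0); v=(-3,2)
6. t=2 → T at (3/2,4); v=(-3,-2)
7. t=1/2 → L at (0,3); v=(3,-2)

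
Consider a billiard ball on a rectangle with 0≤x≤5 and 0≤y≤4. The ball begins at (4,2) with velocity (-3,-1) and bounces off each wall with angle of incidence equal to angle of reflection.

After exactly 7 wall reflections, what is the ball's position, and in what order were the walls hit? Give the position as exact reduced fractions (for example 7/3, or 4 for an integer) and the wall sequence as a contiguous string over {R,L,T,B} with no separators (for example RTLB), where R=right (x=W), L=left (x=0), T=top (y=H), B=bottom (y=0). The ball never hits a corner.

1. t=4/3 → L at (0,2/3); v=(3,-1)
2. t=2/3 → B at (2,0); v=(3,1)
3. t=1 → R at (5,1); v=(-3,1)
4. t=5/3 → L at (0,8/3); v=(3,1)
5. t=4/3 → T at (4,4); v=(3,-1)
6. t=1/3 → R at (5,11/3); v=(-3,-1)
7. t=5/3 → L at (0,2); v=(3,-1)

Final position: (0,2)
Wall sequence: LBRLTRL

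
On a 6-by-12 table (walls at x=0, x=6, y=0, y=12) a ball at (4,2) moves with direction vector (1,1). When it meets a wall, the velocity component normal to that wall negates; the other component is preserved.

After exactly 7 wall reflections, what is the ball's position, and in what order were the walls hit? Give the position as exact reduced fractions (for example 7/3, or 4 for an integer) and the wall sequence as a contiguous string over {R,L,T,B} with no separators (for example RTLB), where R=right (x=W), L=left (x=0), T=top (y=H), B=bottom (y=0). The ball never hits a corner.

1. t=2 → R at (6,4); v=(-1,1)
2. t=6 → L at (0,10); v=(1,1)
3. t=2 → T at (2,12); v=(1,-1)
4. t=4 → R at (6,8); v=(-1,-1)
5. t=6 → L at (0,2); v=(1,-1)
6. t=2 → B at (2,0); v=(1,1)
7. t=4 → R at (6,4); v=(-1,1)

Final position: (6,4)
Wall sequence: RLTRLBR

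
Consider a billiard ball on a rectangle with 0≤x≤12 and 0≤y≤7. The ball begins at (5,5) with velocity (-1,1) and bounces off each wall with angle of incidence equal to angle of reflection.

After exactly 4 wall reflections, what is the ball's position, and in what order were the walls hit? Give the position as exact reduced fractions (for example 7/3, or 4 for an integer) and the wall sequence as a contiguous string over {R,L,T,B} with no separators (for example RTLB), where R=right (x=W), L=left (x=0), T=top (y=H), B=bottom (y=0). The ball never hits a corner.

1. t=2 → T at (3,7); v=(-1,-1)
2. t=3 → L at (0,4); v=(1,-1)
3. t=4 → B at (4,0); v=(1,1)
4. t=7 → T at (11,7); v=(1,-1)

Final position: (11,7)
Wall sequence: TLBT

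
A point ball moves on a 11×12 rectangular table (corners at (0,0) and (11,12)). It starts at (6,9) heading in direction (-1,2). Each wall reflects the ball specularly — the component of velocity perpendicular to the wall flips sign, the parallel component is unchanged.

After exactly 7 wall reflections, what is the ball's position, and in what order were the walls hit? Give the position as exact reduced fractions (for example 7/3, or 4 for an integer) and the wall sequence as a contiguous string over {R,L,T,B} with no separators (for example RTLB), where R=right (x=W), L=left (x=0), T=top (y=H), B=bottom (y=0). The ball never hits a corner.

Final position: (5/2,12)
Wall sequence: TLBTRBT

1. t=3/2 → T at (9/2,12); v=(-1,-2)
2. t=9/2 → L at (0,3); v=(1,-2)
3. t=3/2 → B at (3/2,0); v=(1,2)
4. t=6 → T at (15/2,12); v=(1,-2)
5. t=7/2 → R at (11,5); v=(-1,-2)
6. t=5/2 → B at (17/2,0); v=(-1,2)
7. t=6 → T at (5/2,12); v=(-1,-2)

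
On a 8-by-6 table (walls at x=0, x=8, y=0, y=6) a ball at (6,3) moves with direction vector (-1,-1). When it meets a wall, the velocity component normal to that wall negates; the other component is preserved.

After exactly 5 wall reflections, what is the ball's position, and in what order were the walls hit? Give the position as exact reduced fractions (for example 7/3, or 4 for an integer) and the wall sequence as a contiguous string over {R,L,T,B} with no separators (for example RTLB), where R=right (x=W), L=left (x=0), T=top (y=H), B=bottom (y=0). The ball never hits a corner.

Final position: (7,0)
Wall sequence: BLTRB

1. t=3 → B at (3,0); v=(-1,1)
2. t=3 → L at (0,3); v=(1,1)
3. t=3 → T at (3,6); v=(1,-1)
4. t=5 → R at (8,1); v=(-1,-1)
5. t=1 → B at (7,0); v=(-1,1)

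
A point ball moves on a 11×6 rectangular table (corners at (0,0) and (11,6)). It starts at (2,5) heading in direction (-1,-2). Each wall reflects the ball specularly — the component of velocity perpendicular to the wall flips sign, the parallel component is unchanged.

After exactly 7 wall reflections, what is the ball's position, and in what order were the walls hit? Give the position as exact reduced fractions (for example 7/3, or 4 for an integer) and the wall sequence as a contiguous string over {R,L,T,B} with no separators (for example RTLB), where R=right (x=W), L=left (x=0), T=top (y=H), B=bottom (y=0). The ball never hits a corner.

1. t=2 → L at (0,1); v=(1,-2)
2. t=1/2 → B at (1/2,0); v=(1,2)
3. t=3 → T at (7/2,6); v=(1,-2)
4. t=3 → B at (13/2,0); v=(1,2)
5. t=3 → T at (19/2,6); v=(1,-2)
6. t=3/2 → R at (11,3); v=(-1,-2)
7. t=3/2 → B at (19/2,0); v=(-1,2)

Final position: (19/2,0)
Wall sequence: LBTBTRB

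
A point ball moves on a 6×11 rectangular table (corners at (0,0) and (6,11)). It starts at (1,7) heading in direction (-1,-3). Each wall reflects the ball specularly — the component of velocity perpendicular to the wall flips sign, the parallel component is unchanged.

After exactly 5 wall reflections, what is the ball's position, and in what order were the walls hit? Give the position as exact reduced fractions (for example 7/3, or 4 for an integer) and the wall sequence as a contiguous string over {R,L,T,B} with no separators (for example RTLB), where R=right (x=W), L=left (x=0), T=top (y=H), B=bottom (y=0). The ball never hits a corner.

Final position: (10/3,0)
Wall sequence: LBTRB

1. t=1 → L at (0,4); v=(1,-3)
2. t=4/3 → B at (4/3,0); v=(1,3)
3. t=11/3 → T at (5,11); v=(1,-3)
4. t=1 → R at (6,8); v=(-1,-3)
5. t=8/3 → B at (10/3,0); v=(-1,3)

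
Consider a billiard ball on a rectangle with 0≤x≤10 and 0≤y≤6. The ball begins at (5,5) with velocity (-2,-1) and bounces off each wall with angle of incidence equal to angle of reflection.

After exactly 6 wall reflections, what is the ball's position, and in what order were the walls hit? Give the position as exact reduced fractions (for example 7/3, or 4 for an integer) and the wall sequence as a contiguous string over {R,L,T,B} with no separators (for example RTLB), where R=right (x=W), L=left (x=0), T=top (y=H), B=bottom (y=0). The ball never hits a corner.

1. t=5/2 → L at (0,5/2); v=(2,-1)
2. t=5/2 → B at (5,0); v=(2,1)
3. t=5/2 → R at (10,5/2); v=(-2,1)
4. t=7/2 → T at (3,6); v=(-2,-1)
5. t=3/2 → L at (0,9/2); v=(2,-1)
6. t=9/2 → B at (9,0); v=(2,1)

Final position: (9,0)
Wall sequence: LBRTLB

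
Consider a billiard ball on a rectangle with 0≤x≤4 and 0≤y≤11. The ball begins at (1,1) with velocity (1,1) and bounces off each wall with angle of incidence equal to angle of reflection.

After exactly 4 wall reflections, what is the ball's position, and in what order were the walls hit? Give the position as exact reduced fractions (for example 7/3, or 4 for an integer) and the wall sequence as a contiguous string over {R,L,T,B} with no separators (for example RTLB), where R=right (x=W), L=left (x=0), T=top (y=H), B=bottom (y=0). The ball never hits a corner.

Final position: (4,10)
Wall sequence: RLTR

1. t=3 → R at (4,4); v=(-1,1)
2. t=4 → L at (0,8); v=(1,1)
3. t=3 → T at (3,11); v=(1,-1)
4. t=1 → R at (4,10); v=(-1,-1)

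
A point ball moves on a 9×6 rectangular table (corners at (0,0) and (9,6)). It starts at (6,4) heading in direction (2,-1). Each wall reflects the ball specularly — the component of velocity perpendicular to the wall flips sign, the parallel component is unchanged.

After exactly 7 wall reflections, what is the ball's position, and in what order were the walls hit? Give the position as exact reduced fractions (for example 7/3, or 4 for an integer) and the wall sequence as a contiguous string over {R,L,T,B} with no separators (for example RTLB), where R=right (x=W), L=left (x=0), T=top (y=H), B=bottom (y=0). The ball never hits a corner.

1. t=3/2 → R at (9,5/2); v=(-2,-1)
2. t=5/2 → B at (4,0); v=(-2,1)
3. t=2 → L at (0,2); v=(2,1)
4. t=4 → T at (8,6); v=(2,-1)
5. t=1/2 → R at (9,11/2); v=(-2,-1)
6. t=9/2 → L at (0,1); v=(2,-1)
7. t=1 → B at (2,0); v=(2,1)

Final position: (2,0)
Wall sequence: RBLTRLB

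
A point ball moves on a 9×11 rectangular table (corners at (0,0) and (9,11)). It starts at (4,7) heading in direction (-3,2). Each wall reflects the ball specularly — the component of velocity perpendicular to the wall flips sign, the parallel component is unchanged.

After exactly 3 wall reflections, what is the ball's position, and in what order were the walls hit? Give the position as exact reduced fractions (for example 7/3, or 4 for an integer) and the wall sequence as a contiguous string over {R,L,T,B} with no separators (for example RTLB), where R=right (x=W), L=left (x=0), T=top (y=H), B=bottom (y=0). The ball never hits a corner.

1. t=4/3 → L at (0,29/3); v=(3,2)
2. t=2/3 → T at (2,11); v=(3,-2)
3. t=7/3 → R at (9,19/3); v=(-3,-2)

Final position: (9,19/3)
Wall sequence: LTR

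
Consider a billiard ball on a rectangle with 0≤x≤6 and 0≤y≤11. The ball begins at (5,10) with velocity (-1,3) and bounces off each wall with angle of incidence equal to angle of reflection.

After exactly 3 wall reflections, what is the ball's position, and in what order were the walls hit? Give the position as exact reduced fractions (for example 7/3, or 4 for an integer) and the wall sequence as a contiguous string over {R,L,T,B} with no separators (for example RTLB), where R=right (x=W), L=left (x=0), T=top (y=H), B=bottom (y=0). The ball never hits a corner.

Final position: (0,3)
Wall sequence: TBL

1. t=1/3 → T at (14/3,11); v=(-1,-3)
2. t=11/3 → B at (1,0); v=(-1,3)
3. t=1 → L at (0,3); v=(1,3)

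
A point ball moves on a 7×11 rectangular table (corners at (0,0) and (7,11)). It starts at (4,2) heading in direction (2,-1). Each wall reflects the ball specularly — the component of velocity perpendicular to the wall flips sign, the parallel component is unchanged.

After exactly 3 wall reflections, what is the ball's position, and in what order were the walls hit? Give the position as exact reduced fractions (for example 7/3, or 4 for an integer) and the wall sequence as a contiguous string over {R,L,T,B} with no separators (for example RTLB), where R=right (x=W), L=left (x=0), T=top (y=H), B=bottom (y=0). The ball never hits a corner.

Final position: (0,3)
Wall sequence: RBL

1. t=3/2 → R at (7,1/2); v=(-2,-1)
2. t=1/2 → B at (6,0); v=(-2,1)
3. t=3 → L at (0,3); v=(2,1)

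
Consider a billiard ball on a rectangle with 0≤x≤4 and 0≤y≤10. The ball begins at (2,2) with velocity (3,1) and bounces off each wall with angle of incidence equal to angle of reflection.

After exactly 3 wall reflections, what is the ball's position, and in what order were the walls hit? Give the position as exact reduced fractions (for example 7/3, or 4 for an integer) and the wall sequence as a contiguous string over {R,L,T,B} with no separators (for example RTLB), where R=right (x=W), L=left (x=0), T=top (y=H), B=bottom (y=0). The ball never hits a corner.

1. t=2/3 → R at (4,8/3); v=(-3,1)
2. t=4/3 → L at (0,4); v=(3,1)
3. t=4/3 → R at (4,16/3); v=(-3,1)

Final position: (4,16/3)
Wall sequence: RLR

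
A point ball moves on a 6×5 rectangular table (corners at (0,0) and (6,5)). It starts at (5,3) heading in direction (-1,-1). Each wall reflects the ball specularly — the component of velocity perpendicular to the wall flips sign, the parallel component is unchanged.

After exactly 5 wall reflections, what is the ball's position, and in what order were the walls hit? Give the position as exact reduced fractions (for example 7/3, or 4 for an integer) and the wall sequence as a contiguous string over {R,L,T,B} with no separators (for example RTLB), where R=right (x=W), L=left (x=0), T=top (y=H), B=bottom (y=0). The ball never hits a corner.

1. t=3 → B at (2,0); v=(-1,1)
2. t=2 → L at (0,2); v=(1,1)
3. t=3 → T at (3,5); v=(1,-1)
4. t=3 → R at (6,2); v=(-1,-1)
5. t=2 → B at (4,0); v=(-1,1)

Final position: (4,0)
Wall sequence: BLTRB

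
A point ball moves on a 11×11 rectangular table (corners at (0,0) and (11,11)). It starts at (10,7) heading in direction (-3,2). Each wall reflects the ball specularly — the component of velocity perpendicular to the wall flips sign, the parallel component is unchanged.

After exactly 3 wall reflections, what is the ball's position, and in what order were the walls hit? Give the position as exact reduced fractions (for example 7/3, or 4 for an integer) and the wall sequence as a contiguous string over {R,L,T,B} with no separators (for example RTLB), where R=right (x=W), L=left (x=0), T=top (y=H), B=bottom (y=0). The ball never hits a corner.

1. t=2 → T at (4,11); v=(-3,-2)
2. t=4/3 → L at (0,25/3); v=(3,-2)
3. t=11/3 → R at (11,1); v=(-3,-2)

Final position: (11,1)
Wall sequence: TLR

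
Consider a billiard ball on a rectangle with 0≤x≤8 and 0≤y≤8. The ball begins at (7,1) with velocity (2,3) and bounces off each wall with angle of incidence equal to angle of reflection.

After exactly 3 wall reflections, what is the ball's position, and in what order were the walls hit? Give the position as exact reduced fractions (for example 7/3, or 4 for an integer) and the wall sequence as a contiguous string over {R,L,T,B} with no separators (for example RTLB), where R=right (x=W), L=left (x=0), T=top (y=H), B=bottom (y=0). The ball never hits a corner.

Final position: (0,3/2)
Wall sequence: RTL

1. t=1/2 → R at (8,5/2); v=(-2,3)
2. t=11/6 → T at (13/3,8); v=(-2,-3)
3. t=13/6 → L at (0,3/2); v=(2,-3)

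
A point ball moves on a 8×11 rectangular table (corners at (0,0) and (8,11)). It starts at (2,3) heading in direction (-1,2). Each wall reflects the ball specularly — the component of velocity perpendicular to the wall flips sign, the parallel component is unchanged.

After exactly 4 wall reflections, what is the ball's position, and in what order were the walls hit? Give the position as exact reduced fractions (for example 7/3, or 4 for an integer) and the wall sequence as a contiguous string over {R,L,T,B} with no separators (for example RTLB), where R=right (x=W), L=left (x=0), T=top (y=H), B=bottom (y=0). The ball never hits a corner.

1. t=2 → L at (0,7); v=(1,2)
2. t=2 → T at (2,11); v=(1,-2)
3. t=11/2 → B at (15/2,0); v=(1,2)
4. t=1/2 → R at (8,1); v=(-1,2)

Final position: (8,1)
Wall sequence: LTBR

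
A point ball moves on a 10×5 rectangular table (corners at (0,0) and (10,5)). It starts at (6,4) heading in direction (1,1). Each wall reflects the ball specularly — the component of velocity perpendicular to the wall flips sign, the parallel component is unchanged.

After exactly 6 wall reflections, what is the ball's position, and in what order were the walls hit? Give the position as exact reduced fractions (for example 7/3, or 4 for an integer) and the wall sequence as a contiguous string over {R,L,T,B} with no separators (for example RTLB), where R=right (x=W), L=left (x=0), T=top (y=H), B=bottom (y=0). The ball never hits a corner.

1. t=1 → T at (7,5); v=(1,-1)
2. t=3 → R at (10,2); v=(-1,-1)
3. t=2 → B at (8,0); v=(-1,1)
4. t=5 → T at (3,5); v=(-1,-1)
5. t=3 → L at (0,2); v=(1,-1)
6. t=2 → B at (2,0); v=(1,1)

Final position: (2,0)
Wall sequence: TRBTLB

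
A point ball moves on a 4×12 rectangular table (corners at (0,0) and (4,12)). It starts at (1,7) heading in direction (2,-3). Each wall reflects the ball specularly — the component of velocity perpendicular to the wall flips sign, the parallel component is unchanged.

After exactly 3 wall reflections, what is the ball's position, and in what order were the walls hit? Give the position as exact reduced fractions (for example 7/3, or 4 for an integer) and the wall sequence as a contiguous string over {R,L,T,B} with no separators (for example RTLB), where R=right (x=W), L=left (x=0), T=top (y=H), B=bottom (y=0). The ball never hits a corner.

Final position: (0,7/2)
Wall sequence: RBL

1. t=3/2 → R at (4,5/2); v=(-2,-3)
2. t=5/6 → B at (7/3,0); v=(-2,3)
3. t=7/6 → L at (0,7/2); v=(2,3)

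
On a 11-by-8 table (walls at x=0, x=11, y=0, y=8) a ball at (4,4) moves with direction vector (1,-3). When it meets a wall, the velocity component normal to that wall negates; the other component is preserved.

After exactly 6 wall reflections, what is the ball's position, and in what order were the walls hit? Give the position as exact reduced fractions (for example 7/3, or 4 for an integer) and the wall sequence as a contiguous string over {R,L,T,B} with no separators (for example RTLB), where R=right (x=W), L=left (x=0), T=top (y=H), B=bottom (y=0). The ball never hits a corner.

Final position: (6,0)
Wall sequence: BTBRTB

1. t=4/3 → B at (16/3,0); v=(1,3)
2. t=8/3 → T at (8,8); v=(1,-3)
3. t=8/3 → B at (32/3,0); v=(1,3)
4. t=1/3 → R at (11,1); v=(-1,3)
5. t=7/3 → T at (26/3,8); v=(-1,-3)
6. t=8/3 → B at (6,0); v=(-1,3)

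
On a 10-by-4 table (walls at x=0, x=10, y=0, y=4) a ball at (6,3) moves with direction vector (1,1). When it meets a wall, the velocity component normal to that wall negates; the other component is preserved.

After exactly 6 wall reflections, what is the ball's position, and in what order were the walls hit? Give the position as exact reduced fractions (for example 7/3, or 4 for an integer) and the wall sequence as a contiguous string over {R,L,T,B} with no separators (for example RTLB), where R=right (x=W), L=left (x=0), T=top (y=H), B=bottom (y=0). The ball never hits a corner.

Final position: (0,1)
Wall sequence: TRBTBL

1. t=1 → T at (7,4); v=(1,-1)
2. t=3 → R at (10,1); v=(-1,-1)
3. t=1 → B at (9,0); v=(-1,1)
4. t=4 → T at (5,4); v=(-1,-1)
5. t=4 → B at (1,0); v=(-1,1)
6. t=1 → L at (0,1); v=(1,1)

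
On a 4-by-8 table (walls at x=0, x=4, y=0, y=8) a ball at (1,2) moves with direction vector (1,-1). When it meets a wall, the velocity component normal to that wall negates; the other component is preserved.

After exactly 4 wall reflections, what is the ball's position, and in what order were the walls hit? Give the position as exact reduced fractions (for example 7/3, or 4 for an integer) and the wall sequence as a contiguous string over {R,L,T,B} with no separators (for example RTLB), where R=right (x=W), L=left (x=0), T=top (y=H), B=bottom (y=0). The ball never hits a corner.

Final position: (3,8)
Wall sequence: BRLT

1. t=2 → B at (3,0); v=(1,1)
2. t=1 → R at (4,1); v=(-1,1)
3. t=4 → L at (0,5); v=(1,1)
4. t=3 → T at (3,8); v=(1,-1)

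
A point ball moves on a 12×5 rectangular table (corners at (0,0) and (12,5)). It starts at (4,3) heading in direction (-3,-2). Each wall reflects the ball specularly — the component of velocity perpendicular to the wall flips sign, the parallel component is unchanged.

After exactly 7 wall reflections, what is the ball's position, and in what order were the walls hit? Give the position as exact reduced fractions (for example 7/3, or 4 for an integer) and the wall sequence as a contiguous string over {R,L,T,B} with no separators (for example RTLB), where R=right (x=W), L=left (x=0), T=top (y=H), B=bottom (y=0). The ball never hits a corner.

Final position: (0,13/3)
Wall sequence: LBTRBTL

1. t=4/3 → L at (0,1/3); v=(3,-2)
2. t=1/6 → B at (1/2,0); v=(3,2)
3. t=5/2 → T at (8,5); v=(3,-2)
4. t=4/3 → R at (12,7/3); v=(-3,-2)
5. t=7/6 → B at (17/2,0); v=(-3,2)
6. t=5/2 → T at (1,5); v=(-3,-2)
7. t=1/3 → L at (0,13/3); v=(3,-2)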